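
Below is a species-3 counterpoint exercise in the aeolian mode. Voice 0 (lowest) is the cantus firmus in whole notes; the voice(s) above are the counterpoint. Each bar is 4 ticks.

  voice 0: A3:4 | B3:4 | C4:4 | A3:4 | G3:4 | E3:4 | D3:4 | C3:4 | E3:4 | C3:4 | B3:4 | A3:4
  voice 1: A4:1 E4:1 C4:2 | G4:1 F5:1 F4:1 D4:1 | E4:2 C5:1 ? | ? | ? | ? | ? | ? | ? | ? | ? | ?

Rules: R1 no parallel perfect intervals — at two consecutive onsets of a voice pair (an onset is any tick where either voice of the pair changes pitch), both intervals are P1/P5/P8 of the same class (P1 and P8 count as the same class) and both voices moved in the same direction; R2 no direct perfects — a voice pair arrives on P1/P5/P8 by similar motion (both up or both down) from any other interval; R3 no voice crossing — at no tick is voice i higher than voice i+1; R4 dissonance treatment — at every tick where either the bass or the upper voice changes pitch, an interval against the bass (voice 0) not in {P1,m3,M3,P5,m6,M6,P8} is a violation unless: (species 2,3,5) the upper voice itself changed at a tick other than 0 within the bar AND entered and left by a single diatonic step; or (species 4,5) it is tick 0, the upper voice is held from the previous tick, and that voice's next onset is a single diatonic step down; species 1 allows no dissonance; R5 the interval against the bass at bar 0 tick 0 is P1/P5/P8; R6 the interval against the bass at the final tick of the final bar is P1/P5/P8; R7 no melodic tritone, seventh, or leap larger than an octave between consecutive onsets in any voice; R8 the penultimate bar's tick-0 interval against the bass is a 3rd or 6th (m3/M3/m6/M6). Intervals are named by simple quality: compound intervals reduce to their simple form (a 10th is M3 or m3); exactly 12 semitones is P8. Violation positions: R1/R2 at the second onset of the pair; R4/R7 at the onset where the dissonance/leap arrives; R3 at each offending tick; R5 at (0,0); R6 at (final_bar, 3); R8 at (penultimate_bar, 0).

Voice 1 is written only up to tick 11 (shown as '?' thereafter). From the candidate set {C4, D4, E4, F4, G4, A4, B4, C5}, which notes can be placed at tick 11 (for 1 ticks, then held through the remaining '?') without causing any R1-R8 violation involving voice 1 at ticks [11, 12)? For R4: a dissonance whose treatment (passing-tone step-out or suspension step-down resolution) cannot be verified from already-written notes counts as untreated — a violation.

{A4, C4, C5, E4, G4}

C4: legal
D4: violates R4,R7
E4: legal
F4: violates R4
G4: legal
A4: legal
B4: violates R4
C5: legal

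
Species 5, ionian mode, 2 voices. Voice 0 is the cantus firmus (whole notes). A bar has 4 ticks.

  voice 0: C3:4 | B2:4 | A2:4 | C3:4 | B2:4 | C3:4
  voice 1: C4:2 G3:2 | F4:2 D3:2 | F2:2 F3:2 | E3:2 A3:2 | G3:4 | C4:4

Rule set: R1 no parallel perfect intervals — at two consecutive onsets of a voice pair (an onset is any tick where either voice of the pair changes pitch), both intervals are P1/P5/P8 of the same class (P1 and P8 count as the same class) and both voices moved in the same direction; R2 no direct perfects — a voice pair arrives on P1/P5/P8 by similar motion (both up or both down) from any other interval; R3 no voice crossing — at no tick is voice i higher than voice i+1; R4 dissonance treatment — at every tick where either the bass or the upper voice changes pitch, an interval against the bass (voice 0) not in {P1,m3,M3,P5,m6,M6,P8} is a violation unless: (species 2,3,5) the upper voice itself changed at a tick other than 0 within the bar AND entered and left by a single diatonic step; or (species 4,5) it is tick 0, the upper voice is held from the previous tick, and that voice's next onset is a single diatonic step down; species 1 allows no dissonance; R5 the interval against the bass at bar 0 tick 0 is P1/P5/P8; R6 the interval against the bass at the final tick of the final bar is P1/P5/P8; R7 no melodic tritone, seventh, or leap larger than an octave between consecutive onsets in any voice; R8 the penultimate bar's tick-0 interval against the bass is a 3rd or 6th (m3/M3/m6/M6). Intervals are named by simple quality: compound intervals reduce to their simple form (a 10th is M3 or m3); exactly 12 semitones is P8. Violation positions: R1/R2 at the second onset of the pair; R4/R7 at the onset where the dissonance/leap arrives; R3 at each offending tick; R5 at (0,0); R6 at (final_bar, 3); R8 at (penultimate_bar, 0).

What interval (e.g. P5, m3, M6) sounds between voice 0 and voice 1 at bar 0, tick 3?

P5

voice 0=C3 voice 1=G3 -> P5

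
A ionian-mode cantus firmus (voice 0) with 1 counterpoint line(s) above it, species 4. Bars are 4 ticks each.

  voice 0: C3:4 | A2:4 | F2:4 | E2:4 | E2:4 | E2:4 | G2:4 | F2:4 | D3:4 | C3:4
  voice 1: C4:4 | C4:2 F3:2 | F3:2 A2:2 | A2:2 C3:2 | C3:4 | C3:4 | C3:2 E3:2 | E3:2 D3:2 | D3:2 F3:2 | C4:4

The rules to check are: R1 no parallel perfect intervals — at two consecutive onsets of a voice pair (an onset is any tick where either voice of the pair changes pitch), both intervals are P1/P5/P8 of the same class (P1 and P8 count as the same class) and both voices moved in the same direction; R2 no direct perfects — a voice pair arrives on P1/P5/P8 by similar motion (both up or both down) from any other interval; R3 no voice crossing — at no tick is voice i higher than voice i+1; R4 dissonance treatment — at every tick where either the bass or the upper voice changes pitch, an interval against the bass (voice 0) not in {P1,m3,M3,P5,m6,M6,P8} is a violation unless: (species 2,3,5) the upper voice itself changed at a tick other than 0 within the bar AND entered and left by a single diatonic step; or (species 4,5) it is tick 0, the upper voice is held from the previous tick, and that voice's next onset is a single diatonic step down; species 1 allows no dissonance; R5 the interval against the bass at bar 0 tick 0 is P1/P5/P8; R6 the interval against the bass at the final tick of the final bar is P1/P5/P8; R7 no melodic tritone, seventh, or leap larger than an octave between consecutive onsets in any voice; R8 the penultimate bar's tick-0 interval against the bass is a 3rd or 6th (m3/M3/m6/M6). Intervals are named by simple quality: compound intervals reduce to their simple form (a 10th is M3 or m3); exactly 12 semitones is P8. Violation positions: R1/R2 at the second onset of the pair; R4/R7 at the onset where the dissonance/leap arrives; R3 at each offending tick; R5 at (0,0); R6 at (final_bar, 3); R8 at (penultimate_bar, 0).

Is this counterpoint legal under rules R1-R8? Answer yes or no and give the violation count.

No (3 violations)

bar 0: v0=C3 v1=C4 (P8)
bar 1: v0=A2 v1=C4 (m3)
bar 2: v0=F2 v1=F3 (P8)
bar 3: v0=E2 v1=A2 (P4)
bar 4: v0=E2 v1=C3 (m6)
bar 5: v0=E2 v1=C3 (m6)
bar 6: v0=G2 v1=C3 (P4)
bar 7: v0=F2 v1=E3 (M7)
bar 8: v0=D3 v1=D3 (P1)
bar 9: v0=C3 v1=C4 (P8)
  R4 @ bar3.0: E2/A2 P4 untreated
  R4 @ bar6.0: G2/C3 P4 untreated
  R8 @ bar8.0: penult P1 not 3rd/6th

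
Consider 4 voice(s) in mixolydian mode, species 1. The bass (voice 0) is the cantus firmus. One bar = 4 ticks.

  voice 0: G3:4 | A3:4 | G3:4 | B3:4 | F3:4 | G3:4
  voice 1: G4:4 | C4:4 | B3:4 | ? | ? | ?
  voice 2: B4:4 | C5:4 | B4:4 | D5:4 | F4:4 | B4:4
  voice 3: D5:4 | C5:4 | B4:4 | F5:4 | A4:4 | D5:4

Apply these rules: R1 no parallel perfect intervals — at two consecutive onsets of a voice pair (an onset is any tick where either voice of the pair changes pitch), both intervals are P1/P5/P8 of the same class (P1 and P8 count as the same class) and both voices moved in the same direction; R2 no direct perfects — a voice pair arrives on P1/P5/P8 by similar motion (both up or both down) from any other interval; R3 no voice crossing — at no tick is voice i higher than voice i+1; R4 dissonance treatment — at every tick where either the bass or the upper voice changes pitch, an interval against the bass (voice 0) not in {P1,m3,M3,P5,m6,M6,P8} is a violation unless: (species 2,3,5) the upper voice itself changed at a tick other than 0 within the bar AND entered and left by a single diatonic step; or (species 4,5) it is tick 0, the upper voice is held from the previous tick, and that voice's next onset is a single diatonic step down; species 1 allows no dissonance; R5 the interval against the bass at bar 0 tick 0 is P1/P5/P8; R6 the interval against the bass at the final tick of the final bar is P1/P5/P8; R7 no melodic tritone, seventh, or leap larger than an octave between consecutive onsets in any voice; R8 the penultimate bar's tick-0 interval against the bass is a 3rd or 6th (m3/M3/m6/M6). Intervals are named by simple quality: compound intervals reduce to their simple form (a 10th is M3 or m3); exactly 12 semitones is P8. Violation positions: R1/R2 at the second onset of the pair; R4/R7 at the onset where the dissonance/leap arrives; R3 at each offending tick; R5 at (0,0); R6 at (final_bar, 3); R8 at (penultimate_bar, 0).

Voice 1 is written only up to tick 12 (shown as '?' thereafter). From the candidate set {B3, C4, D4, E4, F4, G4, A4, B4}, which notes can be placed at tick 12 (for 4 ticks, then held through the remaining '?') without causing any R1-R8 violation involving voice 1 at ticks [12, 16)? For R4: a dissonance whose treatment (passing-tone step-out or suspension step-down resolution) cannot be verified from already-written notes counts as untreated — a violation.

B3: legal
C4: violates R4
D4: violates R1
E4: violates R4
F4: violates R1,R4,R7
G4: violates R2
A4: violates R4,R7
B4: violates R2

{B3}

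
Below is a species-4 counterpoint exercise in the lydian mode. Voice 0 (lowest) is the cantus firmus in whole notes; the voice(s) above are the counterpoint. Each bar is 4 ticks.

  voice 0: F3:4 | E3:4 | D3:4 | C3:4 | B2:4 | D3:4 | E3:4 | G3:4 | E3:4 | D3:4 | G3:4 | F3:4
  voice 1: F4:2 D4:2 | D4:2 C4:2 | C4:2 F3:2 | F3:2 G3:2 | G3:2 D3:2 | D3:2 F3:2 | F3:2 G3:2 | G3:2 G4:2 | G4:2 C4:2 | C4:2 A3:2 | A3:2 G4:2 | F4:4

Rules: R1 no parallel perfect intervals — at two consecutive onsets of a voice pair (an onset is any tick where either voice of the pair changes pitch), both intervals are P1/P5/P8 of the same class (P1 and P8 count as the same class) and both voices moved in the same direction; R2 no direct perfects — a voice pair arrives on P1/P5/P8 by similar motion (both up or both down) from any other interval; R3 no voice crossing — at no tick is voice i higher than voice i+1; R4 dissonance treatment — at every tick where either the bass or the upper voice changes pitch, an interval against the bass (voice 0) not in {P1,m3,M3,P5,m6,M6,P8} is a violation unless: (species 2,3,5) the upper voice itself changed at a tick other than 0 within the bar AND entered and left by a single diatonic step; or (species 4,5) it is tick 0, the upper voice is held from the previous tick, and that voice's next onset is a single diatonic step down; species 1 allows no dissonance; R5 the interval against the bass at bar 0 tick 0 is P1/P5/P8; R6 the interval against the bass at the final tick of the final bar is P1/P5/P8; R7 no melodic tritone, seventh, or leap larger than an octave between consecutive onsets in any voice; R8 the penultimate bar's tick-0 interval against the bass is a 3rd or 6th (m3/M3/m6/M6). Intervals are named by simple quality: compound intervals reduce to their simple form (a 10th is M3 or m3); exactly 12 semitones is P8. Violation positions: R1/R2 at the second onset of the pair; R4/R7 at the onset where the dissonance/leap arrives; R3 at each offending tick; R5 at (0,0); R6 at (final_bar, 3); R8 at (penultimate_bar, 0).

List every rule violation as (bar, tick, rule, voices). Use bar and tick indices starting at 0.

(2, 0, R4, (0, 1))
(3, 0, R4, (0, 1))
(6, 0, R4, (0, 1))
(9, 0, R4, (0, 1))
(10, 0, R4, (0, 1))
(10, 0, R8, (0, 1))
(10, 2, R7, (1,))
(11, 0, R1, (0, 1))

bar 0: v0=F3 v1=F4 downbeat P8
bar 1: v0=E3 v1=D4 downbeat m7
bar 2: v0=D3 v1=C4 downbeat m7
bar 3: v0=C3 v1=F3 downbeat P4
bar 4: v0=B2 v1=G3 downbeat m6
bar 5: v0=D3 v1=D3 downbeat P1
bar 6: v0=E3 v1=F3 downbeat m2
bar 7: v0=G3 v1=G3 downbeat P1
bar 8: v0=E3 v1=G4 downbeat m3
bar 9: v0=D3 v1=C4 downbeat m7
bar 10: v0=G3 v1=A3 downbeat M2
bar 11: v0=F3 v1=F4 downbeat P8
  -> R4 @ bar 2 tick 0 v(0, 1): D3/C4 m7 untreated
  -> R4 @ bar 3 tick 0 v(0, 1): C3/F3 P4 untreated
  -> R4 @ bar 6 tick 0 v(0, 1): E3/F3 m2 untreated
  -> R4 @ bar 9 tick 0 v(0, 1): D3/C4 m7 untreated
  -> R4 @ bar 10 tick 0 v(0, 1): G3/A3 M2 untreated
  -> R8 @ bar 10 tick 0 v(0, 1): penult M2 not 3rd/6th
  -> R7 @ bar 10 tick 2 v(1,): A3->G4 leap 10st
  -> R1 @ bar 11 tick 0 v(0, 1): G3/G4 P8 -> F3/F4 P8 similar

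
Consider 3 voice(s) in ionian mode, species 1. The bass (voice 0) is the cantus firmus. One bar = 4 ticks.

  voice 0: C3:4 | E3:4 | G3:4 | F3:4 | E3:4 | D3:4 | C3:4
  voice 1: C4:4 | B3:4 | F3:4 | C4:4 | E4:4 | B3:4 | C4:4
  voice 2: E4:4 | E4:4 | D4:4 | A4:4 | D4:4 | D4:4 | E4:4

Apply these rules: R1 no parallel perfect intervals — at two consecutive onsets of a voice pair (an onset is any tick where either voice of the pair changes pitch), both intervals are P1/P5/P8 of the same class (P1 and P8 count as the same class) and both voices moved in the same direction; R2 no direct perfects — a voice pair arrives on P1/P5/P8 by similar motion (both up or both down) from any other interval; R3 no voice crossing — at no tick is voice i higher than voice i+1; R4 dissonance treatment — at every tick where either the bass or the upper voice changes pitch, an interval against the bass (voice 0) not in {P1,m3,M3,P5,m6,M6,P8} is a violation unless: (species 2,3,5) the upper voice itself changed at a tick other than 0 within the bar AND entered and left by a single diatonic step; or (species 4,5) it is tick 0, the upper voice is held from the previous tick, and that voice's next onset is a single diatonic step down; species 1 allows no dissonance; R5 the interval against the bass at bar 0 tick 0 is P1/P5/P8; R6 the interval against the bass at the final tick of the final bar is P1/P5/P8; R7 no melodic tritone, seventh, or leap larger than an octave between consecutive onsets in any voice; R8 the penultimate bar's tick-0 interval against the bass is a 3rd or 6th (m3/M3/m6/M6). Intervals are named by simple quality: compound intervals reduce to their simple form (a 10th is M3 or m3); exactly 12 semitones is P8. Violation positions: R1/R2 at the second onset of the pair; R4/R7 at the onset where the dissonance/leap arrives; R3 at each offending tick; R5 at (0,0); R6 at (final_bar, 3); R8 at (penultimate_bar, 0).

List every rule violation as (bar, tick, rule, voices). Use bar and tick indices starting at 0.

bar 0: v0=C3 v1=C4 v2=E4 downbeat M3
bar 1: v0=E3 v1=B3 v2=E4 downbeat P8
bar 2: v0=G3 v1=F3 v2=D4 downbeat P5
bar 3: v0=F3 v1=C4 v2=A4 downbeat M3
bar 4: v0=E3 v1=E4 v2=D4 downbeat m7
bar 5: v0=D3 v1=B3 v2=D4 downbeat P8
bar 6: v0=C3 v1=C4 v2=E4 downbeat M3
  -> R5 @ bar 0 tick 0 v(0, 2): opens on M3
  -> R3 @ bar 2 tick 0 v(0, 1): G3 above F3
  -> R4 @ bar 2 tick 0 v(0, 1): G3/F3 M2 untreated
  -> R7 @ bar 2 tick 0 v(1,): B3->F3 leap 6st
  -> R3 @ bar 2 tick 1 v(0, 1): G3 above F3
  -> R3 @ bar 2 tick 2 v(0, 1): G3 above F3
  -> R3 @ bar 2 tick 3 v(0, 1): G3 above F3
  -> R3 @ bar 4 tick 0 v(1, 2): E4 above D4
  -> R4 @ bar 4 tick 0 v(0, 2): E3/D4 m7 untreated
  -> R3 @ bar 4 tick 1 v(1, 2): E4 above D4
  -> R3 @ bar 4 tick 2 v(1, 2): E4 above D4
  -> R3 @ bar 4 tick 3 v(1, 2): E4 above D4
  -> R8 @ bar 5 tick 0 v(0, 2): penult P8 not 3rd/6th
  -> R6 @ bar 6 tick 3 v(0, 2): closes on M3

(0, 0, R5, (0, 2))
(2, 0, R3, (0, 1))
(2, 0, R4, (0, 1))
(2, 0, R7, (1,))
(2, 1, R3, (0, 1))
(2, 2, R3, (0, 1))
(2, 3, R3, (0, 1))
(4, 0, R3, (1, 2))
(4, 0, R4, (0, 2))
(4, 1, R3, (1, 2))
(4, 2, R3, (1, 2))
(4, 3, R3, (1, 2))
(5, 0, R8, (0, 2))
(6, 3, R6, (0, 2))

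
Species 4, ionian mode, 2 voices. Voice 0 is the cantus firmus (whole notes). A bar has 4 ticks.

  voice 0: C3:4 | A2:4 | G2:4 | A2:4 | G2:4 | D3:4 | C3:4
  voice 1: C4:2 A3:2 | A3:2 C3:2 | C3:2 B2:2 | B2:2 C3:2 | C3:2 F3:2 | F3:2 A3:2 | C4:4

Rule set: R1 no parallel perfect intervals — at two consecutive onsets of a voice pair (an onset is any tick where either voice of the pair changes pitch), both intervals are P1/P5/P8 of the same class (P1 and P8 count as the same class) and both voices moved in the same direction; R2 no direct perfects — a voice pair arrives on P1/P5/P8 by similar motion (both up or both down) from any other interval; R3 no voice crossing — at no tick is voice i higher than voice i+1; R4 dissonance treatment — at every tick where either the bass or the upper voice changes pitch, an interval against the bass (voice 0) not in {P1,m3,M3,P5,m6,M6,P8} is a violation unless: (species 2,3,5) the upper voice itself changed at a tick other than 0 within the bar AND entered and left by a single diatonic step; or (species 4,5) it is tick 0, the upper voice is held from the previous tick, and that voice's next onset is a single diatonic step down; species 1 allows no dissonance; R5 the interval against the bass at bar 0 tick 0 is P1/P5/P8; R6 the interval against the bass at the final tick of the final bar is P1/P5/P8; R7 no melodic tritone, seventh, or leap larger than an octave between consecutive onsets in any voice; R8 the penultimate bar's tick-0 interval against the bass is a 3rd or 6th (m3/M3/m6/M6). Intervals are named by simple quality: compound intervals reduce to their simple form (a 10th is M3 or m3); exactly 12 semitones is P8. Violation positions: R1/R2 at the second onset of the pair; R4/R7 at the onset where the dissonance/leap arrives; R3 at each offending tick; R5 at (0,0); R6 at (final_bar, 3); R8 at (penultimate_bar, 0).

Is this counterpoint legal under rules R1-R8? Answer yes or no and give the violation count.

bar 0: v0=C3 v1=C4 (P8)
bar 1: v0=A2 v1=A3 (P8)
bar 2: v0=G2 v1=C3 (P4)
bar 3: v0=A2 v1=B2 (M2)
bar 4: v0=G2 v1=C3 (P4)
bar 5: v0=D3 v1=F3 (m3)
bar 6: v0=C3 v1=C4 (P8)
  R4 @ bar3.0: A2/B2 M2 untreated
  R4 @ bar4.0: G2/C3 P4 untreated
  R4 @ bar4.2: G2/F3 m7 untreated

No (3 violations)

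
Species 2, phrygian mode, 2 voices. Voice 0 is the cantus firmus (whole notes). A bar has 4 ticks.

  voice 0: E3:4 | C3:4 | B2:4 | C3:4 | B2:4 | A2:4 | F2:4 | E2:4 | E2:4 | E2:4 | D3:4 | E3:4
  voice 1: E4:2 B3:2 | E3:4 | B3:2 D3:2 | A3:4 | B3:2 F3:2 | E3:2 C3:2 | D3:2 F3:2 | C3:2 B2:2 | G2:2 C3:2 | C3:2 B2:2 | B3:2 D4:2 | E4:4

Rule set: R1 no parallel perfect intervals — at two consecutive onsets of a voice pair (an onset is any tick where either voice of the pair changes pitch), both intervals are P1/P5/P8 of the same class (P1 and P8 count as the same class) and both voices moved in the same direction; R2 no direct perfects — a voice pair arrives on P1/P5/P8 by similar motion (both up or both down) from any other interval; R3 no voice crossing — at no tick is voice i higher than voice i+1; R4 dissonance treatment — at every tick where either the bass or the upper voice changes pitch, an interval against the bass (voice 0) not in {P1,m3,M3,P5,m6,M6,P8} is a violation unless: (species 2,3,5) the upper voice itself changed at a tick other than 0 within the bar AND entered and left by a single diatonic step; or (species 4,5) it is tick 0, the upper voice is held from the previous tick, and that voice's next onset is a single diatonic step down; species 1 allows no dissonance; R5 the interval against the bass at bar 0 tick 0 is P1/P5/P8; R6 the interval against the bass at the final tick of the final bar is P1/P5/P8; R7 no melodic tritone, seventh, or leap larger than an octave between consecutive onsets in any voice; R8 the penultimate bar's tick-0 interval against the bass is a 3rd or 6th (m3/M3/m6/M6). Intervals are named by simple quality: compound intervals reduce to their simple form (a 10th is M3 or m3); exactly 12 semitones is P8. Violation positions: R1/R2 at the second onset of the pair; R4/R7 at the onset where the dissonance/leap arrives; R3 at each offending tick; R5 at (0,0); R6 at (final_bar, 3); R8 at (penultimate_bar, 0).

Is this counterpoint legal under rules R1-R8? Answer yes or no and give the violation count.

bar 0: v0=E3 v1=E4 (P8)
bar 1: v0=C3 v1=E3 (M3)
bar 2: v0=B2 v1=B3 (P8)
bar 3: v0=C3 v1=A3 (M6)
bar 4: v0=B2 v1=B3 (P8)
bar 5: v0=A2 v1=E3 (P5)
bar 6: v0=F2 v1=D3 (M6)
bar 7: v0=E2 v1=C3 (m6)
bar 8: v0=E2 v1=G2 (m3)
bar 9: v0=E2 v1=C3 (m6)
bar 10: v0=D3 v1=B3 (M6)
bar 11: v0=E3 v1=E4 (P8)
  R4 @ bar4.2: B2/F3 TT untreated
  R7 @ bar4.2: B3->F3 leap 6st
  R2 @ bar5.0: B2/F3 TT -> A2/E3 P5 similar
  R7 @ bar10.0: E2->D3 leap 10st
  R1 @ bar11.0: D3/D4 P8 -> E3/E4 P8 similar

No (5 violations)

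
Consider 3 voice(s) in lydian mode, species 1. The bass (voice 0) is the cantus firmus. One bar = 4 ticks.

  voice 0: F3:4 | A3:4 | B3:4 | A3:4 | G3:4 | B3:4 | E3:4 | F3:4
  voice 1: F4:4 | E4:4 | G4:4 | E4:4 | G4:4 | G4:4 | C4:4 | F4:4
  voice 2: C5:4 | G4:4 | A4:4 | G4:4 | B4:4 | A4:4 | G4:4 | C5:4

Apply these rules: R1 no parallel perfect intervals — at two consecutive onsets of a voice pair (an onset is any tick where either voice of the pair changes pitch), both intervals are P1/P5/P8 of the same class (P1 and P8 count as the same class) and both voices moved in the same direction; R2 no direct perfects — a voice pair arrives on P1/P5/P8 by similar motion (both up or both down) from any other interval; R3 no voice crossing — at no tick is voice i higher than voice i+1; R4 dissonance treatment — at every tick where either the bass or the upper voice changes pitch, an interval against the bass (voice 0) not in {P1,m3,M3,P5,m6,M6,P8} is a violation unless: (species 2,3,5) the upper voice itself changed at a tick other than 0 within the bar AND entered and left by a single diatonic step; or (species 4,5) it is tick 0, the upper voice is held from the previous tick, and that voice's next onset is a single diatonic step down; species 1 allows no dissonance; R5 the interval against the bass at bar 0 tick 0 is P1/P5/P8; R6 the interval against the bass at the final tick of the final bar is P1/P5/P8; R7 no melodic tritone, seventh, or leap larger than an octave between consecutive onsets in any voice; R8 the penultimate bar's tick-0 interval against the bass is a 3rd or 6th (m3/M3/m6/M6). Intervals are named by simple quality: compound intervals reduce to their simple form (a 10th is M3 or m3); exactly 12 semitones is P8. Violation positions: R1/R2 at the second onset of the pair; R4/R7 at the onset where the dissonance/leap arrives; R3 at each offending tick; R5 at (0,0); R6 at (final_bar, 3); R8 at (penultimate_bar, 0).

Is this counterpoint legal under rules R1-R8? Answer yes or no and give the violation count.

No (9 violations)

bar 0: v0=F3 v1=F4 v2=C5 (P5)
bar 1: v0=A3 v1=E4 v2=G4 (m7)
bar 2: v0=B3 v1=G4 v2=A4 (m7)
bar 3: v0=A3 v1=E4 v2=G4 (m7)
bar 4: v0=G3 v1=G4 v2=B4 (M3)
bar 5: v0=B3 v1=G4 v2=A4 (m7)
bar 6: v0=E3 v1=C4 v2=G4 (m3)
bar 7: v0=F3 v1=F4 v2=C5 (P5)
  R4 @ bar1.0: A3/G4 m7 untreated
  R4 @ bar2.0: B3/A4 m7 untreated
  R2 @ bar3.0: B3/G4 m6 -> A3/E4 P5 similar
  R4 @ bar3.0: A3/G4 m7 untreated
  R4 @ bar5.0: B3/A4 m7 untreated
  R2 @ bar6.0: G4/A4 M2 -> C4/G4 P5 similar
  R1 @ bar7.0: C4/G4 P5 -> F4/C5 P5 similar
  R2 @ bar7.0: E3/C4 m6 -> F3/F4 P8 similar
  R2 @ bar7.0: E3/G4 m3 -> F3/C5 P5 similar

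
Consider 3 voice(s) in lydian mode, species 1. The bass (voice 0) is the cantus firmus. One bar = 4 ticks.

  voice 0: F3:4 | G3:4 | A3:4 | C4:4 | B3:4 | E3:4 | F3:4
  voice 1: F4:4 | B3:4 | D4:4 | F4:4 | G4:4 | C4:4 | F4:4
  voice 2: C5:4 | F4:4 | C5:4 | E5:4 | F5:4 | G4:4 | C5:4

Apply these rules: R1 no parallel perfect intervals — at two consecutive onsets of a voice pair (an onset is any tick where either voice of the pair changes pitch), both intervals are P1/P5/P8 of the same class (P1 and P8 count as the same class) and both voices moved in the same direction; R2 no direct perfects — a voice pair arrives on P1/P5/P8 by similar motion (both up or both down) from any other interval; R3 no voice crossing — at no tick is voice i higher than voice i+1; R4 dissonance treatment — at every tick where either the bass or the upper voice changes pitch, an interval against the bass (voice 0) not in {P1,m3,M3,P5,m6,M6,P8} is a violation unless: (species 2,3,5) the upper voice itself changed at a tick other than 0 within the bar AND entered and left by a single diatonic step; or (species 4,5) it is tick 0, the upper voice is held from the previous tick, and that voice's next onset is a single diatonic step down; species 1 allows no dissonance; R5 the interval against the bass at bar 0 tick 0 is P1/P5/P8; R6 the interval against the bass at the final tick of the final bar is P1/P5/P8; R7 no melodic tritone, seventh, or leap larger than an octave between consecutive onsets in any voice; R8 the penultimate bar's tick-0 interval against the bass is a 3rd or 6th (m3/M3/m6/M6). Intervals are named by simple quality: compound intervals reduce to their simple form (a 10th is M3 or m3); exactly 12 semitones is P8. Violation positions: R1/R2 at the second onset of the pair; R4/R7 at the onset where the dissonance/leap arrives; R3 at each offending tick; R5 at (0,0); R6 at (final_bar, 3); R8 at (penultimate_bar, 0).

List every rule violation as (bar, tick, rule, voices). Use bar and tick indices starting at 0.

(1, 0, R4, (0, 2))
(1, 0, R7, (1,))
(2, 0, R4, (0, 1))
(3, 0, R4, (0, 1))
(4, 0, R4, (0, 2))
(5, 0, R2, (1, 2))
(5, 0, R7, (2,))
(6, 0, R1, (1, 2))
(6, 0, R2, (0, 1))
(6, 0, R2, (0, 2))

bar 0: v0=F3 v1=F4 v2=C5 downbeat P5
bar 1: v0=G3 v1=B3 v2=F4 downbeat m7
bar 2: v0=A3 v1=D4 v2=C5 downbeat m3
bar 3: v0=C4 v1=F4 v2=E5 downbeat M3
bar 4: v0=B3 v1=G4 v2=F5 downbeat TT
bar 5: v0=E3 v1=C4 v2=G4 downbeat m3
bar 6: v0=F3 v1=F4 v2=C5 downbeat P5
  -> R4 @ bar 1 tick 0 v(0, 2): G3/F4 m7 untreated
  -> R7 @ bar 1 tick 0 v(1,): F4->B3 leap 6st
  -> R4 @ bar 2 tick 0 v(0, 1): A3/D4 P4 untreated
  -> R4 @ bar 3 tick 0 v(0, 1): C4/F4 P4 untreated
  -> R4 @ bar 4 tick 0 v(0, 2): B3/F5 TT untreated
  -> R2 @ bar 5 tick 0 v(1, 2): G4/F5 m7 -> C4/G4 P5 similar
  -> R7 @ bar 5 tick 0 v(2,): F5->G4 leap 10st
  -> R1 @ bar 6 tick 0 v(1, 2): C4/G4 P5 -> F4/C5 P5 similar
  -> R2 @ bar 6 tick 0 v(0, 1): E3/C4 m6 -> F3/F4 P8 similar
  -> R2 @ bar 6 tick 0 v(0, 2): E3/G4 m3 -> F3/C5 P5 similar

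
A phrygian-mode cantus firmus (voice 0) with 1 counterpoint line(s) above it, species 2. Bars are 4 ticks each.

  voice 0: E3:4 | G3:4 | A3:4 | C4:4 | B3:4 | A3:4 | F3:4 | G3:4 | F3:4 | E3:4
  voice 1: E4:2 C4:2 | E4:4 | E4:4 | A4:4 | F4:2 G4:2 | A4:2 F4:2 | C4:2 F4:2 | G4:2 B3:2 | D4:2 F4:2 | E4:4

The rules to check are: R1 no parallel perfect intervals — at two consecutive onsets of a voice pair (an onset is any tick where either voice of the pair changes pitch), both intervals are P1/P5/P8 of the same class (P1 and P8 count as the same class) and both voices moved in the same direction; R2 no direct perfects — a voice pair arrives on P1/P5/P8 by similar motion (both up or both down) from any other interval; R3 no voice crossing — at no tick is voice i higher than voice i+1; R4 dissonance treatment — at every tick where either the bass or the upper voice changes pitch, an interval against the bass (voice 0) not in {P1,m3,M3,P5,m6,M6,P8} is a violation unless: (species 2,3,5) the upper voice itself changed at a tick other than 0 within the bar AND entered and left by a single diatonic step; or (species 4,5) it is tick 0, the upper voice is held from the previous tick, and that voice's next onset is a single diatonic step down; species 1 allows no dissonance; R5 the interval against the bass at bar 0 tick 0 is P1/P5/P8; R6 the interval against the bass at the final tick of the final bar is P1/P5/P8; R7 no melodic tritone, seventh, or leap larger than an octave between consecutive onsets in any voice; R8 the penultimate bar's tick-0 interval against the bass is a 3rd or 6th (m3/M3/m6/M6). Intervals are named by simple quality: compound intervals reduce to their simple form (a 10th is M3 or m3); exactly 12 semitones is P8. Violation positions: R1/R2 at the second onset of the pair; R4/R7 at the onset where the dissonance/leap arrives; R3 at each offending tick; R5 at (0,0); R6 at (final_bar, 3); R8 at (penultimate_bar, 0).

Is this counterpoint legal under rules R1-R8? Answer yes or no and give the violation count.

No (4 violations)

bar 0: v0=E3 v1=E4 (P8)
bar 1: v0=G3 v1=E4 (M6)
bar 2: v0=A3 v1=E4 (P5)
bar 3: v0=C4 v1=A4 (M6)
bar 4: v0=B3 v1=F4 (TT)
bar 5: v0=A3 v1=A4 (P8)
bar 6: v0=F3 v1=C4 (P5)
bar 7: v0=G3 v1=G4 (P8)
bar 8: v0=F3 v1=D4 (M6)
bar 9: v0=E3 v1=E4 (P8)
  R4 @ bar4.0: B3/F4 TT untreated
  R2 @ bar6.0: A3/F4 m6 -> F3/C4 P5 similar
  R1 @ bar7.0: F3/F4 P8 -> G3/G4 P8 similar
  R1 @ bar9.0: F3/F4 P8 -> E3/E4 P8 similar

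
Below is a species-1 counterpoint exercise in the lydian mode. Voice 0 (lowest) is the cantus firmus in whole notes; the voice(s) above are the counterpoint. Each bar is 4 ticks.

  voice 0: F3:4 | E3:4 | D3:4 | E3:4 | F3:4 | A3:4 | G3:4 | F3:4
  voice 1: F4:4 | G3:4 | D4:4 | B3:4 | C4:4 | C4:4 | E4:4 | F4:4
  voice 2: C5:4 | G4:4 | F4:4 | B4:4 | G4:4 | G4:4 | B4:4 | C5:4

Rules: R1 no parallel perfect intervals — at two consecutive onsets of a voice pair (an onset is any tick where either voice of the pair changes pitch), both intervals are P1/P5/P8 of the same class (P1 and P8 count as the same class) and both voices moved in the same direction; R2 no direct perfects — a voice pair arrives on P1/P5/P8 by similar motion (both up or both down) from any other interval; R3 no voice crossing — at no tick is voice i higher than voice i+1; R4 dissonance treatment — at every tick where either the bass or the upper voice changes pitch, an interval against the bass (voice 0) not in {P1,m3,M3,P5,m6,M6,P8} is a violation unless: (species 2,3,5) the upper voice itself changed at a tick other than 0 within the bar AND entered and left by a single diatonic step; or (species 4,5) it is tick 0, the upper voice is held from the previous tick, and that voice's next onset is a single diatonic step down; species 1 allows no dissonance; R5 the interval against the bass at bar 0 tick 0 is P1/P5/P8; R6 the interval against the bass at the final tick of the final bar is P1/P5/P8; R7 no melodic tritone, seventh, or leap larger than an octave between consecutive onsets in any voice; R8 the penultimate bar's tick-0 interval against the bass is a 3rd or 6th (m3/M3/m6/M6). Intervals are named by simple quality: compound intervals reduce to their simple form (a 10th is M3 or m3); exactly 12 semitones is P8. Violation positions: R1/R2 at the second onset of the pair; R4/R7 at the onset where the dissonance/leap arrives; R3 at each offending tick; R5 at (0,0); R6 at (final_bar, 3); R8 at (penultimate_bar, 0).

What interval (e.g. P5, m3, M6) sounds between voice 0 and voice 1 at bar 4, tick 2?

P5

voice 0=F3 voice 1=C4 -> P5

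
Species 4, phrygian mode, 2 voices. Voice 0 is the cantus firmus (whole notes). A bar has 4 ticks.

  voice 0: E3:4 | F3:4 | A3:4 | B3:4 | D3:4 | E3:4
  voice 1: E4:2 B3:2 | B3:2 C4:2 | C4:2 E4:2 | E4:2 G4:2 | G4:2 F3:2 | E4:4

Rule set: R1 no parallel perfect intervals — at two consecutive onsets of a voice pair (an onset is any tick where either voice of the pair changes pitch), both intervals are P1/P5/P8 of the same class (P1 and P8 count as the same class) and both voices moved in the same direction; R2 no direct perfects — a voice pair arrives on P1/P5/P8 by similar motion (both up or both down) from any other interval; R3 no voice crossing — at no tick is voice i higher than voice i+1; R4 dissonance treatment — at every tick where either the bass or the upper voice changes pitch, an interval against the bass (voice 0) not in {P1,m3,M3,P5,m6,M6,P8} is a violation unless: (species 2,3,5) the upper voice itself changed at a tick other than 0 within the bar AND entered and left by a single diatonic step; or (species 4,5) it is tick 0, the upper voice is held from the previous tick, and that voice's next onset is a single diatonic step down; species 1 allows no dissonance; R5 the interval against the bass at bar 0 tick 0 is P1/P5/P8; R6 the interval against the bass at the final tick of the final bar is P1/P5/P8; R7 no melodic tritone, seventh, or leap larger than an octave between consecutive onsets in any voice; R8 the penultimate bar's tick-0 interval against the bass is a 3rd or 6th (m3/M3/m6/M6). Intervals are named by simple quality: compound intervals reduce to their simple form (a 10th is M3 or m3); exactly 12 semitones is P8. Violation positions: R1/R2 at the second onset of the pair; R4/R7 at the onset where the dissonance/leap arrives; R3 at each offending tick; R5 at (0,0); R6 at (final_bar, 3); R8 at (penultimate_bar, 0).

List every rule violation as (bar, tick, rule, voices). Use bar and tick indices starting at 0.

(1, 0, R4, (0, 1))
(3, 0, R4, (0, 1))
(4, 0, R4, (0, 1))
(4, 0, R8, (0, 1))
(4, 2, R7, (1,))
(5, 0, R2, (0, 1))
(5, 0, R7, (1,))

bar 0: v0=E3 v1=E4 downbeat P8
bar 1: v0=F3 v1=B3 downbeat TT
bar 2: v0=A3 v1=C4 downbeat m3
bar 3: v0=B3 v1=E4 downbeat P4
bar 4: v0=D3 v1=G4 downbeat P4
bar 5: v0=E3 v1=E4 downbeat P8
  -> R4 @ bar 1 tick 0 v(0, 1): F3/B3 TT untreated
  -> R4 @ bar 3 tick 0 v(0, 1): B3/E4 P4 untreated
  -> R4 @ bar 4 tick 0 v(0, 1): D3/G4 P4 untreated
  -> R8 @ bar 4 tick 0 v(0, 1): penult P4 not 3rd/6th
  -> R7 @ bar 4 tick 2 v(1,): G4->F3 leap 14st
  -> R2 @ bar 5 tick 0 v(0, 1): D3/F3 m3 -> E3/E4 P8 similar
  -> R7 @ bar 5 tick 0 v(1,): F3->E4 leap 11st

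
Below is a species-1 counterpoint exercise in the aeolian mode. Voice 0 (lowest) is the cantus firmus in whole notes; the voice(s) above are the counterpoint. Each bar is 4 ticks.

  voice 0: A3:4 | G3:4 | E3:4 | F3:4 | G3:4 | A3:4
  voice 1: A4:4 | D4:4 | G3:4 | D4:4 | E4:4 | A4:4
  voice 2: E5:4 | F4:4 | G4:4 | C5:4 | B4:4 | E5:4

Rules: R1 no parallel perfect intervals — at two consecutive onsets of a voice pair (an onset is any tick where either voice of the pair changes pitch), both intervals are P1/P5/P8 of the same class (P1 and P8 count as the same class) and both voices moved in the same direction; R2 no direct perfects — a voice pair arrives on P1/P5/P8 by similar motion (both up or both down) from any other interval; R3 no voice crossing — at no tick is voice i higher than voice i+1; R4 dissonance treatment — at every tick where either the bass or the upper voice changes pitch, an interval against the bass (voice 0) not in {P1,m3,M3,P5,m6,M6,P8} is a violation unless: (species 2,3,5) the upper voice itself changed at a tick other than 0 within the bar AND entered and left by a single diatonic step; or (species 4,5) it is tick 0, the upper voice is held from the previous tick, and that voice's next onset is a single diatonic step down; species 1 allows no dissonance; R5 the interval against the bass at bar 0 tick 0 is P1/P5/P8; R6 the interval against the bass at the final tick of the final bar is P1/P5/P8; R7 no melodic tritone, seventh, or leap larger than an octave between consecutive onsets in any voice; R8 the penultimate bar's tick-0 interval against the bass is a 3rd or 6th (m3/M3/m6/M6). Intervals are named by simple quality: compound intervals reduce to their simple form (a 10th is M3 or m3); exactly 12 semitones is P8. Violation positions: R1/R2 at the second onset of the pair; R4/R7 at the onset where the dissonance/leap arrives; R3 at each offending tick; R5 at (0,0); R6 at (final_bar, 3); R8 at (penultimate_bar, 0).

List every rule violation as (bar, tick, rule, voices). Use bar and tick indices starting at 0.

bar 0: v0=A3 v1=A4 v2=E5 downbeat P5
bar 1: v0=G3 v1=D4 v2=F4 downbeat m7
bar 2: v0=E3 v1=G3 v2=G4 downbeat m3
bar 3: v0=F3 v1=D4 v2=C5 downbeat P5
bar 4: v0=G3 v1=E4 v2=B4 downbeat M3
bar 5: v0=A3 v1=A4 v2=E5 downbeat P5
  -> R2 @ bar 1 tick 0 v(0, 1): A3/A4 P8 -> G3/D4 P5 similar
  -> R4 @ bar 1 tick 0 v(0, 2): G3/F4 m7 untreated
  -> R7 @ bar 1 tick 0 v(2,): E5->F4 leap 11st
  -> R2 @ bar 3 tick 0 v(0, 2): E3/G4 m3 -> F3/C5 P5 similar
  -> R1 @ bar 5 tick 0 v(1, 2): E4/B4 P5 -> A4/E5 P5 similar
  -> R2 @ bar 5 tick 0 v(0, 1): G3/E4 M6 -> A3/A4 P8 similar
  -> R2 @ bar 5 tick 0 v(0, 2): G3/B4 M3 -> A3/E5 P5 similar

(1, 0, R2, (0, 1))
(1, 0, R4, (0, 2))
(1, 0, R7, (2,))
(3, 0, R2, (0, 2))
(5, 0, R1, (1, 2))
(5, 0, R2, (0, 1))
(5, 0, R2, (0, 2))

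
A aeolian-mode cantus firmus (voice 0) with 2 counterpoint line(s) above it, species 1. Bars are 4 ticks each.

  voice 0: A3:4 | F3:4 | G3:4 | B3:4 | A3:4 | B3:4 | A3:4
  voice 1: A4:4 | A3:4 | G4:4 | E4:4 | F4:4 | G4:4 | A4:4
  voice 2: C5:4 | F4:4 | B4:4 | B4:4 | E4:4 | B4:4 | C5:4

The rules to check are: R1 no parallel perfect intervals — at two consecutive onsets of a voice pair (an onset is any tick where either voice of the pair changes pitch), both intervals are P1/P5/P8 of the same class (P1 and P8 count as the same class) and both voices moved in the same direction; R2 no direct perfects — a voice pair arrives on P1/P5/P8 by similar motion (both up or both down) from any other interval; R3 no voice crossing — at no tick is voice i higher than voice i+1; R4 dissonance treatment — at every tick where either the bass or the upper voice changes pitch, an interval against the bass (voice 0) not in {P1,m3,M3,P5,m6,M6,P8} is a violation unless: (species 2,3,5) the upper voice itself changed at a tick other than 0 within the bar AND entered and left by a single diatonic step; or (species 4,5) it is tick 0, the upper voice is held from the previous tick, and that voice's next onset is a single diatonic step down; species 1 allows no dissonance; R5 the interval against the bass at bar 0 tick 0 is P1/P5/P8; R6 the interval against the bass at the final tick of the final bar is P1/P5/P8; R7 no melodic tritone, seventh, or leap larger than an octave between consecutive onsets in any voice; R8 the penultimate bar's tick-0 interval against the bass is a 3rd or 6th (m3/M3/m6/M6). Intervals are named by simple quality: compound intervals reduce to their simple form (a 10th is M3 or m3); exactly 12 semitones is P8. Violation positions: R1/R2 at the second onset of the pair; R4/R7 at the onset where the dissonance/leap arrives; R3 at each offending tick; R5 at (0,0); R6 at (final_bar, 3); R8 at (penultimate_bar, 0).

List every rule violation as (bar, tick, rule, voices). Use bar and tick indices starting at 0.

bar 0: v0=A3 v1=A4 v2=C5 downbeat m3
bar 1: v0=F3 v1=A3 v2=F4 downbeat P8
bar 2: v0=G3 v1=G4 v2=B4 downbeat M3
bar 3: v0=B3 v1=E4 v2=B4 downbeat P8
bar 4: v0=A3 v1=F4 v2=E4 downbeat P5
bar 5: v0=B3 v1=G4 v2=B4 downbeat P8
bar 6: v0=A3 v1=A4 v2=C5 downbeat m3
  -> R5 @ bar 0 tick 0 v(0, 2): opens on m3
  -> R2 @ bar 1 tick 0 v(0, 2): A3/C5 m3 -> F3/F4 P8 similar
  -> R2 @ bar 2 tick 0 v(0, 1): F3/A3 M3 -> G3/G4 P8 similar
  -> R7 @ bar 2 tick 0 v(1,): A3->G4 leap 10st
  -> R7 @ bar 2 tick 0 v(2,): F4->B4 leap 6st
  -> R4 @ bar 3 tick 0 v(0, 1): B3/E4 P4 untreated
  -> R2 @ bar 4 tick 0 v(0, 2): B3/B4 P8 -> A3/E4 P5 similar
  -> R3 @ bar 4 tick 0 v(1, 2): F4 above E4
  -> R3 @ bar 4 tick 1 v(1, 2): F4 above E4
  -> R3 @ bar 4 tick 2 v(1, 2): F4 above E4
  -> R3 @ bar 4 tick 3 v(1, 2): F4 above E4
  -> R2 @ bar 5 tick 0 v(0, 2): A3/E4 P5 -> B3/B4 P8 similar
  -> R8 @ bar 5 tick 0 v(0, 2): penult P8 not 3rd/6th
  -> R6 @ bar 6 tick 3 v(0, 2): closes on m3

(0, 0, R5, (0, 2))
(1, 0, R2, (0, 2))
(2, 0, R2, (0, 1))
(2, 0, R7, (1,))
(2, 0, R7, (2,))
(3, 0, R4, (0, 1))
(4, 0, R2, (0, 2))
(4, 0, R3, (1, 2))
(4, 1, R3, (1, 2))
(4, 2, R3, (1, 2))
(4, 3, R3, (1, 2))
(5, 0, R2, (0, 2))
(5, 0, R8, (0, 2))
(6, 3, R6, (0, 2))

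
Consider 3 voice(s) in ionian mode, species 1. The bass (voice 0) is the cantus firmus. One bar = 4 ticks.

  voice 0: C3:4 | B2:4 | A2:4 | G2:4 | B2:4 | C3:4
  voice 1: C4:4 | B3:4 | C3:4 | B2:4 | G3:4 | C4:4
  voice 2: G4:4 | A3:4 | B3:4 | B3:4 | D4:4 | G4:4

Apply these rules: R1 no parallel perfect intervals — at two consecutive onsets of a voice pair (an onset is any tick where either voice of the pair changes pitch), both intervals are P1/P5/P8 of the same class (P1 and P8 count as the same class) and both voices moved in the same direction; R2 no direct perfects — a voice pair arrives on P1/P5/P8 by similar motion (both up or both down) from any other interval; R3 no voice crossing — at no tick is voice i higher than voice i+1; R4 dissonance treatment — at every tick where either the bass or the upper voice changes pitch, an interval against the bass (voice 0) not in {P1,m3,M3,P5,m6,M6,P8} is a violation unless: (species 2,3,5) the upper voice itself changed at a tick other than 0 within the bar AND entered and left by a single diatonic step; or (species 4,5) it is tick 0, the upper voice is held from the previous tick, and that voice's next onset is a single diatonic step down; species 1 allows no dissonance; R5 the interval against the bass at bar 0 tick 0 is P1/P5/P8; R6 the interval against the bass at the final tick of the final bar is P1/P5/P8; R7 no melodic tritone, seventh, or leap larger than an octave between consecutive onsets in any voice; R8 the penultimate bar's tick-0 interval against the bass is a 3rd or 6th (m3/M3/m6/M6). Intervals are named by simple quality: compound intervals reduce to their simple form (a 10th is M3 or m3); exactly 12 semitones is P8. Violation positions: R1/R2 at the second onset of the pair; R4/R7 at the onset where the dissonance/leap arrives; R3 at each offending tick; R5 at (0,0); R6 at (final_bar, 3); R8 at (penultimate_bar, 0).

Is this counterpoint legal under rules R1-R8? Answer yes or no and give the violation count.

No (13 violations)

bar 0: v0=C3 v1=C4 v2=G4 (P5)
bar 1: v0=B2 v1=B3 v2=A3 (m7)
bar 2: v0=A2 v1=C3 v2=B3 (M2)
bar 3: v0=G2 v1=B2 v2=B3 (M3)
bar 4: v0=B2 v1=G3 v2=D4 (m3)
bar 5: v0=C3 v1=C4 v2=G4 (P5)
  R1 @ bar1.0: C3/C4 P8 -> B2/B3 P8 similar
  R3 @ bar1.0: B3 above A3
  R4 @ bar1.0: B2/A3 m7 untreated
  R7 @ bar1.0: G4->A3 leap 10st
  R3 @ bar1.1: B3 above A3
  R3 @ bar1.2: B3 above A3
  R3 @ bar1.3: B3 above A3
  R4 @ bar2.0: A2/B3 M2 untreated
  R7 @ bar2.0: B3->C3 leap 11st
  R2 @ bar4.0: B2/B3 P8 -> G3/D4 P5 similar
  R1 @ bar5.0: G3/D4 P5 -> C4/G4 P5 similar
  R2 @ bar5.0: B2/G3 m6 -> C3/C4 P8 similar
  R2 @ bar5.0: B2/D4 m3 -> C3/G4 P5 similar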